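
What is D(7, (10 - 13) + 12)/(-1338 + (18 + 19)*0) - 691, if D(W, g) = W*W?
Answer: -924607/1338 ≈ -691.04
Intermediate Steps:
D(W, g) = W**2
D(7, (10 - 13) + 12)/(-1338 + (18 + 19)*0) - 691 = 7**2/(-1338 + (18 + 19)*0) - 691 = 49/(-1338 + 37*0) - 691 = 49/(-1338 + 0) - 691 = 49/(-1338) - 691 = -1/1338*49 - 691 = -49/1338 - 691 = -924607/1338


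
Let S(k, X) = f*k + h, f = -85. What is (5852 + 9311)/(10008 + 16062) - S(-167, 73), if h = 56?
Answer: -371508407/26070 ≈ -14250.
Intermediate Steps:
S(k, X) = 56 - 85*k (S(k, X) = -85*k + 56 = 56 - 85*k)
(5852 + 9311)/(10008 + 16062) - S(-167, 73) = (5852 + 9311)/(10008 + 16062) - (56 - 85*(-167)) = 15163/26070 - (56 + 14195) = 15163*(1/26070) - 1*14251 = 15163/26070 - 14251 = -371508407/26070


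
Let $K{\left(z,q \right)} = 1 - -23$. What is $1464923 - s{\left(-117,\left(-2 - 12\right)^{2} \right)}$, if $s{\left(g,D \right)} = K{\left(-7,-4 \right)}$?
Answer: $1464899$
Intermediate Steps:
$K{\left(z,q \right)} = 24$ ($K{\left(z,q \right)} = 1 + 23 = 24$)
$s{\left(g,D \right)} = 24$
$1464923 - s{\left(-117,\left(-2 - 12\right)^{2} \right)} = 1464923 - 24 = 1464899$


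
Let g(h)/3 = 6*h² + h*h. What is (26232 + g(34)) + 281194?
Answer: 331702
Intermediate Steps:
g(h) = 21*h² (g(h) = 3*(6*h² + h*h) = 3*(6*h² + h²) = 3*(7*h²) = 21*h²)
(26232 + g(34)) + 281194 = (26232 + 21*34²) + 281194 = (26232 + 21*1156) + 281194 = (26232 + 24276) + 281194 = 50508 + 281194 = 331702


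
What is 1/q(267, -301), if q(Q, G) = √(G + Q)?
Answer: -I*√34/34 ≈ -0.1715*I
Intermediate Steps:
1/q(267, -301) = 1/(√(-301 + 267)) = 1/(√(-34)) = 1/(I*√34) = -I*√34/34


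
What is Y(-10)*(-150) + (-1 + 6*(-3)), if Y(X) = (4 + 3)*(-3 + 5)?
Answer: -2119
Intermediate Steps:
Y(X) = 14 (Y(X) = 7*2 = 14)
Y(-10)*(-150) + (-1 + 6*(-3)) = 14*(-150) + (-1 + 6*(-3)) = -2100 + (-1 - 18) = -2100 - 19 = -2119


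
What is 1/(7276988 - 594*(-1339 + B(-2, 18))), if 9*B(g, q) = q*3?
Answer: 1/8068790 ≈ 1.2393e-7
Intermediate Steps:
B(g, q) = q/3 (B(g, q) = (q*3)/9 = (3*q)/9 = q/3)
1/(7276988 - 594*(-1339 + B(-2, 18))) = 1/(7276988 - 594*(-1339 + (⅓)*18)) = 1/(7276988 - 594*(-1339 + 6)) = 1/(7276988 - 594*(-1333)) = 1/(7276988 + 791802) = 1/8068790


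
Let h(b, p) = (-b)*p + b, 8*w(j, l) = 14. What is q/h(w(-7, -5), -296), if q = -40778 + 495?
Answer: -161132/2079 ≈ -77.505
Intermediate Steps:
q = -40283
w(j, l) = 7/4 (w(j, l) = (⅛)*14 = 7/4)
h(b, p) = b - b*p (h(b, p) = -b*p + b = b - b*p)
q/h(w(-7, -5), -296) = -40283*4/(7*(1 - 1*(-296))) = -40283*4/(7*(1 + 296)) = -40283/((7/4)*297) = -40283/2079/4 = -40283*4/2079 = -161132/2079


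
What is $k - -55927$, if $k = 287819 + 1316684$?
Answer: $1660430$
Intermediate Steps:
$k = 1604503$
$k - -55927 = 1604503 - -55927 = 1604503 + 55927 = 1660430$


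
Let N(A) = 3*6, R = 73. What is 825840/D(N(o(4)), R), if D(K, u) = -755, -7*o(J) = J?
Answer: -165168/151 ≈ -1093.8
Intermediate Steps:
o(J) = -J/7
N(A) = 18
825840/D(N(o(4)), R) = 825840/(-755) = 825840*(-1/755) = -165168/151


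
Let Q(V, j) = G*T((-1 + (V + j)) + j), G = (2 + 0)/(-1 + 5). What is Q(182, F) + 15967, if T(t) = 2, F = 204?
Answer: 15968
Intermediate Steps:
G = ½ (G = 2/4 = 2*(¼) = ½ ≈ 0.50000)
Q(V, j) = 1 (Q(V, j) = (½)*2 = 1)
Q(182, F) + 15967 = 1 + 15967 = 15968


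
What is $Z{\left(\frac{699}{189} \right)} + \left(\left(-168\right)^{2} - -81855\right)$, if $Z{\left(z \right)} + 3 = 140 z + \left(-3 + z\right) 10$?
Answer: $\frac{2322616}{21} \approx 1.106 \cdot 10^{5}$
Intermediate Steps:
$Z{\left(z \right)} = -33 + 150 z$ ($Z{\left(z \right)} = -3 + \left(140 z + \left(-3 + z\right) 10\right) = -3 + \left(140 z + \left(-30 + 10 z\right)\right) = -3 + \left(-30 + 150 z\right) = -33 + 150 z$)
$Z{\left(\frac{699}{189} \right)} + \left(\left(-168\right)^{2} - -81855\right) = \left(-33 + 150 \cdot \frac{699}{189}\right) + \left(\left(-168\right)^{2} - -81855\right) = \left(-33 + 150 \cdot 699 \cdot \frac{1}{189}\right) + \left(28224 + 81855\right) = \left(-33 + 150 \cdot \frac{233}{63}\right) + 110079 = \left(-33 + \frac{11650}{21}\right) + 110079 = \frac{10957}{21} + 110079 = \frac{2322616}{21}$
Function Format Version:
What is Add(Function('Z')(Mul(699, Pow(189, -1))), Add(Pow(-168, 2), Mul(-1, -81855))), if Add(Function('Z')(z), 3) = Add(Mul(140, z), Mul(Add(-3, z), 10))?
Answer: Rational(2322616, 21) ≈ 1.1060e+5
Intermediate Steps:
Function('Z')(z) = Add(-33, Mul(150, z)) (Function('Z')(z) = Add(-3, Add(Mul(140, z), Mul(Add(-3, z), 10))) = Add(-3, Add(Mul(140, z), Add(-30, Mul(10, z)))) = Add(-3, Add(-30, Mul(150, z))) = Add(-33, Mul(150, z)))
Add(Function('Z')(Mul(699, Pow(189, -1))), Add(Pow(-168, 2), Mul(-1, -81855))) = Add(Add(-33, Mul(150, Mul(699, Pow(189, -1)))), Add(Pow(-168, 2), Mul(-1, -81855))) = Add(Add(-33, Mul(150, Mul(699, Rational(1, 189)))), Add(28224, 81855)) = Add(Add(-33, Mul(150, Rational(233, 63))), 110079) = Add(Add(-33, Rational(11650, 21)), 110079) = Add(Rational(10957, 21), 110079) = Rational(2322616, 21)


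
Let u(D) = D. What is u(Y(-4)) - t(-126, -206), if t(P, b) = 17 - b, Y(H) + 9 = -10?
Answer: -242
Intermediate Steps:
Y(H) = -19 (Y(H) = -9 - 10 = -19)
u(Y(-4)) - t(-126, -206) = -19 - (17 - 1*(-206)) = -19 - (17 + 206) = -19 - 1*223 = -19 - 223 = -242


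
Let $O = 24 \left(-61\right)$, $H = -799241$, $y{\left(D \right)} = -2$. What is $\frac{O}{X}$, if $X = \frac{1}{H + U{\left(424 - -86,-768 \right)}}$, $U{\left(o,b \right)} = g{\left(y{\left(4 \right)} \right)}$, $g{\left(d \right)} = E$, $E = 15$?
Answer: $1170066864$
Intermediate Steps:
$g{\left(d \right)} = 15$
$U{\left(o,b \right)} = 15$
$X = - \frac{1}{799226}$ ($X = \frac{1}{-799241 + 15} = \frac{1}{-799226} = - \frac{1}{799226} \approx -1.2512 \cdot 10^{-6}$)
$O = -1464$
$\frac{O}{X} = - \frac{1464}{- \frac{1}{799226}} = \left(-1464\right) \left(-799226\right) = 1170066864$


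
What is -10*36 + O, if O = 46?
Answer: -314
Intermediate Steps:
-10*36 + O = -10*36 + 46 = -360 + 46 = -314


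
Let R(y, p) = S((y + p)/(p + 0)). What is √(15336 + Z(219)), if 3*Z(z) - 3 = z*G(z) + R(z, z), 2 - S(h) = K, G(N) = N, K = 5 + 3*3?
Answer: 6*√870 ≈ 176.97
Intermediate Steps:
K = 14 (K = 5 + 9 = 14)
S(h) = -12 (S(h) = 2 - 1*14 = 2 - 14 = -12)
R(y, p) = -12
Z(z) = -3 + z²/3 (Z(z) = 1 + (z*z - 12)/3 = 1 + (z² - 12)/3 = 1 + (-12 + z²)/3 = 1 + (-4 + z²/3) = -3 + z²/3)
√(15336 + Z(219)) = √(15336 + (-3 + (⅓)*219²)) = √(15336 + (-3 + (⅓)*47961)) = √(15336 + (-3 + 15987)) = √(15336 + 15984) = √31320 = 6*√870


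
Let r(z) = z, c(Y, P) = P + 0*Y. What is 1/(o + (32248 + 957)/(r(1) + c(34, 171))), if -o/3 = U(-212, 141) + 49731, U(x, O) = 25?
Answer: -172/25640891 ≈ -6.7080e-6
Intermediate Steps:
c(Y, P) = P (c(Y, P) = P + 0 = P)
o = -149268 (o = -3*(25 + 49731) = -3*49756 = -149268)
1/(o + (32248 + 957)/(r(1) + c(34, 171))) = 1/(-149268 + (32248 + 957)/(1 + 171)) = 1/(-149268 + 33205/172) = 1/(-25640891/172) = -172/25640891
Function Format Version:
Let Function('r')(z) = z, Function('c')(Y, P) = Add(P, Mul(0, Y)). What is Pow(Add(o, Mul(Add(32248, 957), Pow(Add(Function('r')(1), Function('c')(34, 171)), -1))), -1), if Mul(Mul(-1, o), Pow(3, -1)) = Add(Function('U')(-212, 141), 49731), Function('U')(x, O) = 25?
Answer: Rational(-172, 25640891) ≈ -6.7080e-6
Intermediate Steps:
Function('c')(Y, P) = P (Function('c')(Y, P) = Add(P, 0) = P)
o = -149268 (o = Mul(-3, Add(25, 49731)) = Mul(-3, 49756) = -149268)
Pow(Add(o, Mul(Add(32248, 957), Pow(Add(Function('r')(1), Function('c')(34, 171)), -1))), -1) = Pow(Add(-149268, Mul(Add(32248, 957), Pow(Add(1, 171), -1))), -1) = Pow(Add(-149268, Mul(33205, Pow(172, -1))), -1) = Pow(Add(-149268, Mul(33205, Rational(1, 172))), -1) = Pow(Add(-149268, Rational(33205, 172)), -1) = Pow(Rational(-25640891, 172), -1) = Rational(-172, 25640891)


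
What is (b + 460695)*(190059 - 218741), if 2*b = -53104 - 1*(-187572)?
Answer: -15142059578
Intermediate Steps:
b = 67234 (b = (-53104 - 1*(-187572))/2 = (-53104 + 187572)/2 = (½)*134468 = 67234)
(b + 460695)*(190059 - 218741) = (67234 + 460695)*(190059 - 218741) = 527929*(-28682) = -15142059578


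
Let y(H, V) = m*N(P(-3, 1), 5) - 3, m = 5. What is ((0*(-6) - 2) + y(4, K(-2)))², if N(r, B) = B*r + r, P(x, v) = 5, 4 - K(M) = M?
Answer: 21025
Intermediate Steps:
K(M) = 4 - M
N(r, B) = r + B*r
y(H, V) = 147 (y(H, V) = 5*(5*(1 + 5)) - 3 = 5*(5*6) - 3 = 5*30 - 3 = 150 - 3 = 147)
((0*(-6) - 2) + y(4, K(-2)))² = ((0*(-6) - 2) + 147)² = ((0 - 2) + 147)² = (-2 + 147)² = 145² = 21025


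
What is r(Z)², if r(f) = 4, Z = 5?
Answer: 16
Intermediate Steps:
r(Z)² = 4² = 16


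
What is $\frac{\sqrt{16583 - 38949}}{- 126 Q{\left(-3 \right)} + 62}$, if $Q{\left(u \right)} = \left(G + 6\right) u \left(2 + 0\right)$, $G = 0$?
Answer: $\frac{i \sqrt{22366}}{4598} \approx 0.032526 i$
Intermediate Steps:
$Q{\left(u \right)} = 12 u$ ($Q{\left(u \right)} = \left(0 + 6\right) u \left(2 + 0\right) = 6 u 2 = 6 \cdot 2 u = 12 u$)
$\frac{\sqrt{16583 - 38949}}{- 126 Q{\left(-3 \right)} + 62} = \frac{\sqrt{16583 - 38949}}{- 126 \cdot 12 \left(-3\right) + 62} = \frac{\sqrt{16583 - 38949}}{\left(-126\right) \left(-36\right) + 62} = \frac{\sqrt{-22366}}{4536 + 62} = \frac{i \sqrt{22366}}{4598}$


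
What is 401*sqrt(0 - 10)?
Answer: 401*I*sqrt(10) ≈ 1268.1*I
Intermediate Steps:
401*sqrt(0 - 10) = 401*sqrt(-10) = 401*(I*sqrt(10)) = 401*I*sqrt(10)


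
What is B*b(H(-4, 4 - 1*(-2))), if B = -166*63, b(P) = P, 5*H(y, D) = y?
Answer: 41832/5 ≈ 8366.4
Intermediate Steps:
H(y, D) = y/5
B = -10458
B*b(H(-4, 4 - 1*(-2))) = -10458*(-4)/5 = -10458*(-⅘) = 41832/5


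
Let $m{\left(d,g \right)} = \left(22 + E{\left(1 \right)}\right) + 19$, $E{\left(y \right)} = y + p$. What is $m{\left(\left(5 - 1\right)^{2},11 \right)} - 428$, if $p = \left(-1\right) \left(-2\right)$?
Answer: $-384$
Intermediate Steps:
$p = 2$
$E{\left(y \right)} = 2 + y$ ($E{\left(y \right)} = y + 2 = 2 + y$)
$m{\left(d,g \right)} = 44$ ($m{\left(d,g \right)} = \left(22 + \left(2 + 1\right)\right) + 19 = \left(22 + 3\right) + 19 = 25 + 19 = 44$)
$m{\left(\left(5 - 1\right)^{2},11 \right)} - 428 = 44 - 428 = -384$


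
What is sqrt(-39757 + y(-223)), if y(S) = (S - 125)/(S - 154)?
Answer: I*sqrt(6718777)/13 ≈ 199.39*I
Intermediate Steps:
y(S) = (-125 + S)/(-154 + S)
sqrt(-39757 + y(-223)) = sqrt(-39757 + (-125 - 223)/(-154 - 223)) = sqrt(-39757 - 348/(-377)) = sqrt(-39757 - 1/377*(-348)) = sqrt(-39757 + 12/13) = sqrt(-516829/13) = I*sqrt(6718777)/13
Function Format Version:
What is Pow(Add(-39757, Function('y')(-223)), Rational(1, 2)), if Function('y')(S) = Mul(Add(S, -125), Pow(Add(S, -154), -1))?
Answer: Mul(Rational(1, 13), I, Pow(6718777, Rational(1, 2))) ≈ Mul(199.39, I)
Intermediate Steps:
Function('y')(S) = Mul(Pow(Add(-154, S), -1), Add(-125, S)) (Function('y')(S) = Mul(Add(-125, S), Pow(Add(-154, S), -1)) = Mul(Pow(Add(-154, S), -1), Add(-125, S)))
Pow(Add(-39757, Function('y')(-223)), Rational(1, 2)) = Pow(Add(-39757, Mul(Pow(Add(-154, -223), -1), Add(-125, -223))), Rational(1, 2)) = Pow(Add(-39757, Mul(Pow(-377, -1), -348)), Rational(1, 2)) = Pow(Add(-39757, Mul(Rational(-1, 377), -348)), Rational(1, 2)) = Pow(Add(-39757, Rational(12, 13)), Rational(1, 2)) = Pow(Rational(-516829, 13), Rational(1, 2)) = Mul(Rational(1, 13), I, Pow(6718777, Rational(1, 2)))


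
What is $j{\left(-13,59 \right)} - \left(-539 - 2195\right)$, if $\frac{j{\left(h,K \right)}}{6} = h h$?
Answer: $3748$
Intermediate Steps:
$j{\left(h,K \right)} = 6 h^{2}$ ($j{\left(h,K \right)} = 6 h h = 6 h^{2}$)
$j{\left(-13,59 \right)} - \left(-539 - 2195\right) = 6 \left(-13\right)^{2} - \left(-539 - 2195\right) = 6 \cdot 169 - \left(-539 - 2195\right) = 1014 - -2734 = 1014 + 2734 = 3748$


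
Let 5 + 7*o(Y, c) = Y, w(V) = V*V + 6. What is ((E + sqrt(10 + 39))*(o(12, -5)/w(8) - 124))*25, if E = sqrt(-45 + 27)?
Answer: -43395/2 - 130185*I*sqrt(2)/14 ≈ -21698.0 - 13151.0*I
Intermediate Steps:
w(V) = 6 + V**2 (w(V) = V**2 + 6 = 6 + V**2)
o(Y, c) = -5/7 + Y/7
E = 3*I*sqrt(2) (E = sqrt(-18) = 3*I*sqrt(2) ≈ 4.2426*I)
((E + sqrt(10 + 39))*(o(12, -5)/w(8) - 124))*25 = ((3*I*sqrt(2) + sqrt(10 + 39))*((-5/7 + (1/7)*12)/(6 + 8**2) - 124))*25 = ((3*I*sqrt(2) + sqrt(49))*((-5/7 + 12/7)/(6 + 64) - 124))*25 = ((3*I*sqrt(2) + 7)*(1/70 - 124))*25 = ((7 + 3*I*sqrt(2))*(1*(1/70) - 124))*25 = ((7 + 3*I*sqrt(2))*(1/70 - 124))*25 = ((7 + 3*I*sqrt(2))*(-8679/70))*25 = (-8679/10 - 26037*I*sqrt(2)/70)*25 = -43395/2 - 130185*I*sqrt(2)/14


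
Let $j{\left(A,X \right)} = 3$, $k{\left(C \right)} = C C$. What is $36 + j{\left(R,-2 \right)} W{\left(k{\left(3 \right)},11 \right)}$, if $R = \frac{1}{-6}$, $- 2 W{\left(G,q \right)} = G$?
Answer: $\frac{45}{2} \approx 22.5$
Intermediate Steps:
$k{\left(C \right)} = C^{2}$
$W{\left(G,q \right)} = - \frac{G}{2}$
$R = - \frac{1}{6} \approx -0.16667$
$36 + j{\left(R,-2 \right)} W{\left(k{\left(3 \right)},11 \right)} = 36 + 3 \left(- \frac{3^{2}}{2}\right) = 36 + 3 \left(\left(- \frac{1}{2}\right) 9\right) = 36 + 3 \left(- \frac{9}{2}\right) = 36 - \frac{27}{2} = \frac{45}{2}$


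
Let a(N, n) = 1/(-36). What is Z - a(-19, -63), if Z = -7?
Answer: -251/36 ≈ -6.9722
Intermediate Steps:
a(N, n) = -1/36
Z - a(-19, -63) = -7 - 1*(-1/36) = -7 + 1/36 = -251/36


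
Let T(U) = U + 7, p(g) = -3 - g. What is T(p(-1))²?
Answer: 25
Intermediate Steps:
T(U) = 7 + U
T(p(-1))² = (7 + (-3 - 1*(-1)))² = (7 + (-3 + 1))² = (7 - 2)² = 5² = 25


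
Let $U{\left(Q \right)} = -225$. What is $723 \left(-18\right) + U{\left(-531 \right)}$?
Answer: $-13239$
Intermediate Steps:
$723 \left(-18\right) + U{\left(-531 \right)} = 723 \left(-18\right) - 225 = -13014 - 225 = -13239$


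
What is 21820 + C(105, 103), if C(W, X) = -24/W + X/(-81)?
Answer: 61855447/2835 ≈ 21819.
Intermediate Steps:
C(W, X) = -24/W - X/81 (C(W, X) = -24/W + X*(-1/81) = -24/W - X/81)
21820 + C(105, 103) = 21820 + (-24/105 - 1/81*103) = 21820 + (-24*1/105 - 103/81) = 21820 + (-8/35 - 103/81) = 21820 - 4253/2835 = 61855447/2835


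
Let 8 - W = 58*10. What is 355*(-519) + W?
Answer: -184817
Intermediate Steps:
W = -572 (W = 8 - 58*10 = 8 - 1*580 = 8 - 580 = -572)
355*(-519) + W = 355*(-519) - 572 = -184245 - 572 = -184817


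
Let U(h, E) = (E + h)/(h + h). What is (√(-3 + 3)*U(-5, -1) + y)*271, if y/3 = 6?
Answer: 4878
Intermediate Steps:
U(h, E) = (E + h)/(2*h) (U(h, E) = (E + h)/((2*h)) = (E + h)*(1/(2*h)) = (E + h)/(2*h))
y = 18 (y = 3*6 = 18)
(√(-3 + 3)*U(-5, -1) + y)*271 = (√(-3 + 3)*((½)*(-1 - 5)/(-5)) + 18)*271 = (√0*((½)*(-⅕)*(-6)) + 18)*271 = (0*(⅗) + 18)*271 = (0 + 18)*271 = 18*271 = 4878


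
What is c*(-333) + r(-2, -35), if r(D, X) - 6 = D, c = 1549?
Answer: -515813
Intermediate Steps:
r(D, X) = 6 + D
c*(-333) + r(-2, -35) = 1549*(-333) + (6 - 2) = -515817 + 4 = -515813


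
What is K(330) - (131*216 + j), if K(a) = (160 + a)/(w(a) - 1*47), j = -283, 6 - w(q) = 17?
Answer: -812622/29 ≈ -28021.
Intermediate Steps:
w(q) = -11 (w(q) = 6 - 1*17 = 6 - 17 = -11)
K(a) = -80/29 - a/58 (K(a) = (160 + a)/(-11 - 1*47) = (160 + a)/(-11 - 47) = (160 + a)/(-58) = (160 + a)*(-1/58) = -80/29 - a/58)
K(330) - (131*216 + j) = (-80/29 - 1/58*330) - (131*216 - 283) = (-80/29 - 165/29) - (28296 - 283) = -245/29 - 1*28013 = -245/29 - 28013 = -812622/29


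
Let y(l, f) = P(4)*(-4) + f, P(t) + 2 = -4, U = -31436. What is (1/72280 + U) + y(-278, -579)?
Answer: -2312309479/72280 ≈ -31991.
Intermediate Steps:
P(t) = -6 (P(t) = -2 - 4 = -6)
y(l, f) = 24 + f (y(l, f) = -6*(-4) + f = 24 + f)
(1/72280 + U) + y(-278, -579) = (1/72280 - 31436) + (24 - 579) = (1/72280 - 31436) - 555 = -2272194079/72280 - 555 = -2312309479/72280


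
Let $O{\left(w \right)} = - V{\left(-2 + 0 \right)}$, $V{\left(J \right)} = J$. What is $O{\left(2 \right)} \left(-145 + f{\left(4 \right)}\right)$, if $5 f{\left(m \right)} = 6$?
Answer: $- \frac{1438}{5} \approx -287.6$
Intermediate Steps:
$f{\left(m \right)} = \frac{6}{5}$ ($f{\left(m \right)} = \frac{1}{5} \cdot 6 = \frac{6}{5}$)
$O{\left(w \right)} = 2$ ($O{\left(w \right)} = - (-2 + 0) = \left(-1\right) \left(-2\right) = 2$)
$O{\left(2 \right)} \left(-145 + f{\left(4 \right)}\right) = 2 \left(-145 + \frac{6}{5}\right) = 2 \left(- \frac{719}{5}\right) = - \frac{1438}{5}$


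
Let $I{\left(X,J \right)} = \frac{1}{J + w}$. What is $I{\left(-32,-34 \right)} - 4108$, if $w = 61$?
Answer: $- \frac{110915}{27} \approx -4108.0$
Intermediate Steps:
$I{\left(X,J \right)} = \frac{1}{61 + J}$ ($I{\left(X,J \right)} = \frac{1}{J + 61} = \frac{1}{61 + J}$)
$I{\left(-32,-34 \right)} - 4108 = \frac{1}{61 - 34} - 4108 = \frac{1}{27} - 4108 = - \frac{110915}{27}$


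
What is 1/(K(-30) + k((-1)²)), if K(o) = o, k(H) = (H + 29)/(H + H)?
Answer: -1/15 ≈ -0.066667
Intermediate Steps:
k(H) = (29 + H)/(2*H) (k(H) = (29 + H)/((2*H)) = (29 + H)*(1/(2*H)) = (29 + H)/(2*H))
1/(K(-30) + k((-1)²)) = 1/(-30 + (29 + (-1)²)/(2*((-1)²))) = 1/(-30 + (½)*(29 + 1)/1) = 1/(-30 + (½)*1*30) = 1/(-30 + 15) = 1/(-15) = -1/15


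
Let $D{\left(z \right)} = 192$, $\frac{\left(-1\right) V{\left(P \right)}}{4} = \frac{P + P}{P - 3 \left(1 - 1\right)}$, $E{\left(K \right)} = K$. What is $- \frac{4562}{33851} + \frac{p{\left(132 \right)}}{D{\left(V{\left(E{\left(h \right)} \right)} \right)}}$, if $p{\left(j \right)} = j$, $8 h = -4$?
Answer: $\frac{299369}{541616} \approx 0.55273$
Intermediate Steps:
$h = - \frac{1}{2}$ ($h = \frac{1}{8} \left(-4\right) = - \frac{1}{2} \approx -0.5$)
$V{\left(P \right)} = -8$ ($V{\left(P \right)} = - 4 \frac{P + P}{P - 3 \left(1 - 1\right)} = - 4 \frac{2 P}{P - 0} = - 4 \frac{2 P}{P + 0} = - 4 \frac{2 P}{P} = \left(-4\right) 2 = -8$)
$- \frac{4562}{33851} + \frac{p{\left(132 \right)}}{D{\left(V{\left(E{\left(h \right)} \right)} \right)}} = - \frac{4562}{33851} + \frac{132}{192} = \left(-4562\right) \frac{1}{33851} + 132 \cdot \frac{1}{192} = - \frac{4562}{33851} + \frac{11}{16} = \frac{299369}{541616}$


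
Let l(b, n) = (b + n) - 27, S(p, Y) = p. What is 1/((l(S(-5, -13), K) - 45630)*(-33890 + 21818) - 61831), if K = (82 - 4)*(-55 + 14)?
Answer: 1/589776089 ≈ 1.6956e-9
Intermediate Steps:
K = -3198 (K = 78*(-41) = -3198)
l(b, n) = -27 + b + n
1/((l(S(-5, -13), K) - 45630)*(-33890 + 21818) - 61831) = 1/(((-27 - 5 - 3198) - 45630)*(-33890 + 21818) - 61831) = 1/((-3230 - 45630)*(-12072) - 61831) = 1/(-48860*(-12072) - 61831) = 1/(589837920 - 61831) = 1/589776089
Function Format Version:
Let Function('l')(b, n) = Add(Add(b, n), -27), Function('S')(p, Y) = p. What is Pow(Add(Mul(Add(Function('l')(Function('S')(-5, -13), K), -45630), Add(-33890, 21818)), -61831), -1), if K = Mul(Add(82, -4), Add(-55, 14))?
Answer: Rational(1, 589776089) ≈ 1.6956e-9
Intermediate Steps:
K = -3198 (K = Mul(78, -41) = -3198)
Function('l')(b, n) = Add(-27, b, n)
Pow(Add(Mul(Add(Function('l')(Function('S')(-5, -13), K), -45630), Add(-33890, 21818)), -61831), -1) = Pow(Add(Mul(Add(Add(-27, -5, -3198), -45630), Add(-33890, 21818)), -61831), -1) = Pow(Add(Mul(Add(-3230, -45630), -12072), -61831), -1) = Pow(Add(Mul(-48860, -12072), -61831), -1) = Pow(Add(589837920, -61831), -1) = Pow(589776089, -1) = Rational(1, 589776089)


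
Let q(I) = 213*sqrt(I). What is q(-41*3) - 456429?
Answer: -456429 + 213*I*sqrt(123) ≈ -4.5643e+5 + 2362.3*I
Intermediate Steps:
q(-41*3) - 456429 = 213*sqrt(-41*3) - 456429 = 213*sqrt(-123) - 456429 = 213*(I*sqrt(123)) - 456429 = 213*I*sqrt(123) - 456429 = -456429 + 213*I*sqrt(123)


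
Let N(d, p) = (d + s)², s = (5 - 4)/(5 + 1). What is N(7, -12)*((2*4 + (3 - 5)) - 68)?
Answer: -57319/18 ≈ -3184.4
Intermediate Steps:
s = ⅙ (s = 1/6 = 1*(⅙) = ⅙ ≈ 0.16667)
N(d, p) = (⅙ + d)² (N(d, p) = (d + ⅙)² = (⅙ + d)²)
N(7, -12)*((2*4 + (3 - 5)) - 68) = ((1 + 6*7)²/36)*((2*4 + (3 - 5)) - 68) = ((1 + 42)²/36)*((8 - 2) - 68) = ((1/36)*43²)*(6 - 68) = ((1/36)*1849)*(-62) = (1849/36)*(-62) = -57319/18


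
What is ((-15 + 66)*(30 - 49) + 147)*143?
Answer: -117546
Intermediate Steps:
((-15 + 66)*(30 - 49) + 147)*143 = (51*(-19) + 147)*143 = (-969 + 147)*143 = -822*143 = -117546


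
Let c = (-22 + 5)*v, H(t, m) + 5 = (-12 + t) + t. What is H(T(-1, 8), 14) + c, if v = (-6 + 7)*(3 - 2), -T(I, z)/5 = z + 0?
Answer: -114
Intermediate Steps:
T(I, z) = -5*z (T(I, z) = -5*(z + 0) = -5*z)
H(t, m) = -17 + 2*t (H(t, m) = -5 + ((-12 + t) + t) = -5 + (-12 + 2*t) = -17 + 2*t)
v = 1 (v = 1*1 = 1)
c = -17 (c = (-22 + 5)*1 = -17*1 = -17)
H(T(-1, 8), 14) + c = (-17 + 2*(-5*8)) - 17 = (-17 + 2*(-40)) - 17 = (-17 - 80) - 17 = -97 - 17 = -114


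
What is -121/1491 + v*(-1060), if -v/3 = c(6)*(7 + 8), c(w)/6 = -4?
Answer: -1706896921/1491 ≈ -1.1448e+6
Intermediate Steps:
c(w) = -24 (c(w) = 6*(-4) = -24)
v = 1080 (v = -(-72)*(7 + 8) = -(-72)*15 = -3*(-360) = 1080)
-121/1491 + v*(-1060) = -121/1491 + 1080*(-1060) = -121*1/1491 - 1144800 = -121/1491 - 1144800 = -1706896921/1491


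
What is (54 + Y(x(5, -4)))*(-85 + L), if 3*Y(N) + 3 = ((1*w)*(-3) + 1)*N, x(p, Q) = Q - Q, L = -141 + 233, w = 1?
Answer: 371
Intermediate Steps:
L = 92
x(p, Q) = 0
Y(N) = -1 - 2*N/3 (Y(N) = -1 + (((1*1)*(-3) + 1)*N)/3 = -1 + ((1*(-3) + 1)*N)/3 = -1 + ((-3 + 1)*N)/3 = -1 + (-2*N)/3 = -1 - 2*N/3)
(54 + Y(x(5, -4)))*(-85 + L) = (54 + (-1 - ⅔*0))*(-85 + 92) = (54 + (-1 + 0))*7 = (54 - 1)*7 = 53*7 = 371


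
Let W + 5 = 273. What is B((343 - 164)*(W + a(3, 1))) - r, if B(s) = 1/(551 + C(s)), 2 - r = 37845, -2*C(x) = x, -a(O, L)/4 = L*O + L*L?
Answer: 832659528/22003 ≈ 37843.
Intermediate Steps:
W = 268 (W = -5 + 273 = 268)
a(O, L) = -4*L² - 4*L*O (a(O, L) = -4*(L*O + L*L) = -4*(L*O + L²) = -4*(L² + L*O) = -4*L² - 4*L*O)
C(x) = -x/2
r = -37843 (r = 2 - 1*37845 = 2 - 37845 = -37843)
B(s) = 1/(551 - s/2)
B((343 - 164)*(W + a(3, 1))) - r = -2/(-1102 + (343 - 164)*(268 - 4*1*(1 + 3))) - 1*(-37843) = -2/(-1102 + 179*(268 - 4*1*4)) + 37843 = -2/(-1102 + 179*(268 - 16)) + 37843 = -2/(-1102 + 179*252) + 37843 = -2/(-1102 + 45108) + 37843 = -2/44006 + 37843 = -2*1/44006 + 37843 = -1/22003 + 37843 = 832659528/22003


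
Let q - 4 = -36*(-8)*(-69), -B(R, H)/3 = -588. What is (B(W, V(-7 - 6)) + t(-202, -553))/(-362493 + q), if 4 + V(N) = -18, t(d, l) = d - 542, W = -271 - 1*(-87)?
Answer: -1020/382361 ≈ -0.0026676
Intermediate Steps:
W = -184 (W = -271 + 87 = -184)
t(d, l) = -542 + d
V(N) = -22 (V(N) = -4 - 18 = -22)
B(R, H) = 1764 (B(R, H) = -3*(-588) = 1764)
q = -19868 (q = 4 - 36*(-8)*(-69) = 4 + 288*(-69) = 4 - 19872 = -19868)
(B(W, V(-7 - 6)) + t(-202, -553))/(-362493 + q) = (1764 + (-542 - 202))/(-362493 - 19868) = (1764 - 744)/(-382361) = 1020*(-1/382361) = -1020/382361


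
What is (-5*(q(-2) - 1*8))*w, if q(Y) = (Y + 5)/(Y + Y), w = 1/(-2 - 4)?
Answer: -175/24 ≈ -7.2917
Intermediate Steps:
w = -1/6 (w = 1/(-6) = -1/6 ≈ -0.16667)
q(Y) = (5 + Y)/(2*Y) (q(Y) = (5 + Y)/((2*Y)) = (5 + Y)*(1/(2*Y)) = (5 + Y)/(2*Y))
(-5*(q(-2) - 1*8))*w = -5*((1/2)*(5 - 2)/(-2) - 1*8)*(-1/6) = -5*((1/2)*(-1/2)*3 - 8)*(-1/6) = -5*(-3/4 - 8)*(-1/6) = -5*(-35/4)*(-1/6) = (175/4)*(-1/6) = -175/24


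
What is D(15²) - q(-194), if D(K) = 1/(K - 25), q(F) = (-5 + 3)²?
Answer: -799/200 ≈ -3.9950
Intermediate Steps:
q(F) = 4 (q(F) = (-2)² = 4)
D(K) = 1/(-25 + K)
D(15²) - q(-194) = 1/(-25 + 15²) - 1*4 = 1/(-25 + 225) - 4 = 1/200 - 4 = -799/200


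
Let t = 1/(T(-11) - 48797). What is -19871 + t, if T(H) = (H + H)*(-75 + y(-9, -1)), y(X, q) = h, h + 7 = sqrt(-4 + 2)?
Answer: 2*(-218581*sqrt(2) + 466898952*I)/(-46993*I + 22*sqrt(2)) ≈ -19871.0 + 1.1176e-8*I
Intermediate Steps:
h = -7 + I*sqrt(2) (h = -7 + sqrt(-4 + 2) = -7 + sqrt(-2) = -7 + I*sqrt(2) ≈ -7.0 + 1.4142*I)
y(X, q) = -7 + I*sqrt(2)
T(H) = 2*H*(-82 + I*sqrt(2)) (T(H) = (H + H)*(-75 + (-7 + I*sqrt(2))) = (2*H)*(-82 + I*sqrt(2)) = 2*H*(-82 + I*sqrt(2)))
t = 1/(-46993 - 22*I*sqrt(2)) (t = 1/(2*(-11)*(-82 + I*sqrt(2)) - 48797) = 1/((1804 - 22*I*sqrt(2)) - 48797) = 1/(-46993 - 22*I*sqrt(2)) ≈ -2.128e-5 + 1.41e-8*I)
-19871 + t = -19871 + I/(-46993*I + 22*sqrt(2))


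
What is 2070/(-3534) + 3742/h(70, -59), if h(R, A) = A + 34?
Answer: -2212663/14725 ≈ -150.27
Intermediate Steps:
h(R, A) = 34 + A
2070/(-3534) + 3742/h(70, -59) = 2070/(-3534) + 3742/(34 - 59) = 2070*(-1/3534) + 3742/(-25) = -345/589 + 3742*(-1/25) = -345/589 - 3742/25 = -2212663/14725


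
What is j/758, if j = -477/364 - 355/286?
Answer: -10217/3035032 ≈ -0.0033664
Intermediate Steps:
j = -10217/4004 (j = -477*1/364 - 355*1/286 = -477/364 - 355/286 = -10217/4004 ≈ -2.5517)
j/758 = -10217/4004/758 = -10217/4004*1/758 = -10217/3035032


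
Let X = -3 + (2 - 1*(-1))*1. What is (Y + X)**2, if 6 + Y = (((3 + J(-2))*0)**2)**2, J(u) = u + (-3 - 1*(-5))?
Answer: 36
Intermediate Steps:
J(u) = 2 + u (J(u) = u + (-3 + 5) = u + 2 = 2 + u)
X = 0 (X = -3 + (2 + 1)*1 = -3 + 3*1 = -3 + 3 = 0)
Y = -6 (Y = -6 + (((3 + (2 - 2))*0)**2)**2 = -6 + (((3 + 0)*0)**2)**2 = -6 + ((3*0)**2)**2 = -6 + (0**2)**2 = -6 + 0**2 = -6 + 0 = -6)
(Y + X)**2 = (-6 + 0)**2 = (-6)**2 = 36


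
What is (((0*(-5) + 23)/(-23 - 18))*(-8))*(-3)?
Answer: -552/41 ≈ -13.463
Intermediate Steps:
(((0*(-5) + 23)/(-23 - 18))*(-8))*(-3) = (((0 + 23)/(-41))*(-8))*(-3) = ((23*(-1/41))*(-8))*(-3) = -23/41*(-8)*(-3) = (184/41)*(-3) = -552/41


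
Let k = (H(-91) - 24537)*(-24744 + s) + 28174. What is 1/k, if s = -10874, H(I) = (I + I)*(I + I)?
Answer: -1/305823592 ≈ -3.2699e-9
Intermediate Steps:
H(I) = 4*I**2 (H(I) = (2*I)*(2*I) = 4*I**2)
k = -305823592 (k = (4*(-91)**2 - 24537)*(-24744 - 10874) + 28174 = (4*8281 - 24537)*(-35618) + 28174 = (33124 - 24537)*(-35618) + 28174 = 8587*(-35618) + 28174 = -305851766 + 28174 = -305823592)
1/k = 1/(-305823592) = -1/305823592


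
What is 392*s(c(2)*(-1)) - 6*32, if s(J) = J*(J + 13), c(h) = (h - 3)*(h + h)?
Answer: 26464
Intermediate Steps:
c(h) = 2*h*(-3 + h) (c(h) = (-3 + h)*(2*h) = 2*h*(-3 + h))
s(J) = J*(13 + J)
392*s(c(2)*(-1)) - 6*32 = 392*(((2*2*(-3 + 2))*(-1))*(13 + (2*2*(-3 + 2))*(-1))) - 6*32 = 392*(((2*2*(-1))*(-1))*(13 + (2*2*(-1))*(-1))) - 192 = 392*((-4*(-1))*(13 - 4*(-1))) - 192 = 392*(4*(13 + 4)) - 192 = 392*(4*17) - 192 = 392*68 - 192 = 26656 - 192 = 26464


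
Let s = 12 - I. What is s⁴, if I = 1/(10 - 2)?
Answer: 81450625/4096 ≈ 19885.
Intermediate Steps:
I = ⅛ (I = 1/8 = ⅛ ≈ 0.12500)
s = 95/8 (s = 12 - 1*⅛ = 12 - ⅛ = 95/8 ≈ 11.875)
s⁴ = (95/8)⁴ = 81450625/4096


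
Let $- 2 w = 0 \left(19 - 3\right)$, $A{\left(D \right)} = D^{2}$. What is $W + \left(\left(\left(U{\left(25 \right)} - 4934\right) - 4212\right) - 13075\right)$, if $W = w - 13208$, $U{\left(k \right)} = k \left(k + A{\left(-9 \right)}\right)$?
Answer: $-32779$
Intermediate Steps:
$U{\left(k \right)} = k \left(81 + k\right)$ ($U{\left(k \right)} = k \left(k + \left(-9\right)^{2}\right) = k \left(k + 81\right) = k \left(81 + k\right)$)
$w = 0$ ($w = - \frac{0 \left(19 - 3\right)}{2} = - \frac{0 \cdot 16}{2} = \left(- \frac{1}{2}\right) 0 = 0$)
$W = -13208$ ($W = 0 - 13208 = -13208$)
$W + \left(\left(\left(U{\left(25 \right)} - 4934\right) - 4212\right) - 13075\right) = -13208 - \left(22221 - 25 \left(81 + 25\right)\right) = -13208 + \left(\left(\left(25 \cdot 106 - 4934\right) - 4212\right) - 13075\right) = -13208 + \left(\left(\left(2650 - 4934\right) - 4212\right) - 13075\right) = -13208 - 19571 = -32779$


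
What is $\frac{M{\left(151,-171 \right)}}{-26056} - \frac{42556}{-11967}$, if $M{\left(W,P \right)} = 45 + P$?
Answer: $\frac{555173489}{155906076} \approx 3.5609$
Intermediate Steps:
$\frac{M{\left(151,-171 \right)}}{-26056} - \frac{42556}{-11967} = \frac{45 - 171}{-26056} - \frac{42556}{-11967} = \left(-126\right) \left(- \frac{1}{26056}\right) - - \frac{42556}{11967} = \frac{63}{13028} + \frac{42556}{11967} = \frac{555173489}{155906076}$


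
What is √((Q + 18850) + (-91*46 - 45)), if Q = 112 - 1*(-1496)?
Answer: 3*√1803 ≈ 127.39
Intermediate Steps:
Q = 1608 (Q = 112 + 1496 = 1608)
√((Q + 18850) + (-91*46 - 45)) = √((1608 + 18850) + (-91*46 - 45)) = √(20458 + (-4186 - 45)) = √(20458 - 4231) = √16227 = 3*√1803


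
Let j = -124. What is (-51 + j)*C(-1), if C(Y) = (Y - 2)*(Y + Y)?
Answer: -1050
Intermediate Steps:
C(Y) = 2*Y*(-2 + Y) (C(Y) = (-2 + Y)*(2*Y) = 2*Y*(-2 + Y))
(-51 + j)*C(-1) = (-51 - 124)*(2*(-1)*(-2 - 1)) = -350*(-1)*(-3) = -175*6 = -1050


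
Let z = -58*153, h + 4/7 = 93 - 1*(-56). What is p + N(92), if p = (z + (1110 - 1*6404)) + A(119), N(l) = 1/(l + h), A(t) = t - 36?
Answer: -23705048/1683 ≈ -14085.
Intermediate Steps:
h = 1039/7 (h = -4/7 + (93 - 1*(-56)) = -4/7 + (93 + 56) = -4/7 + 149 = 1039/7 ≈ 148.43)
A(t) = -36 + t
z = -8874
N(l) = 1/(1039/7 + l) (N(l) = 1/(l + 1039/7) = 1/(1039/7 + l))
p = -14085 (p = (-8874 + (1110 - 1*6404)) + (-36 + 119) = (-8874 + (1110 - 6404)) + 83 = (-8874 - 5294) + 83 = -14168 + 83 = -14085)
p + N(92) = -14085 + 7/(1039 + 7*92) = -14085 + 7/(1039 + 644) = -14085 + 7/1683 = -23705048/1683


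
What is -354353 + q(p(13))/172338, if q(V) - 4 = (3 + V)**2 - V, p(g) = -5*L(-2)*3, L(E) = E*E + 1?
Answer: -61068482051/172338 ≈ -3.5435e+5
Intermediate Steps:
L(E) = 1 + E**2 (L(E) = E**2 + 1 = 1 + E**2)
p(g) = -75 (p(g) = -5*(1 + (-2)**2)*3 = -5*(1 + 4)*3 = -5*5*3 = -25*3 = -75)
q(V) = 4 + (3 + V)**2 - V (q(V) = 4 + ((3 + V)**2 - V) = 4 + (3 + V)**2 - V)
-354353 + q(p(13))/172338 = -354353 + (4 + (3 - 75)**2 - 1*(-75))/172338 = -354353 + (4 + (-72)**2 + 75)*(1/172338) = -354353 + (4 + 5184 + 75)*(1/172338) = -354353 + 5263*(1/172338) = -354353 + 5263/172338 = -61068482051/172338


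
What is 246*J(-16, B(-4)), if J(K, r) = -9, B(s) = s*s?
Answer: -2214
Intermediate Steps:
B(s) = s**2
246*J(-16, B(-4)) = 246*(-9) = -2214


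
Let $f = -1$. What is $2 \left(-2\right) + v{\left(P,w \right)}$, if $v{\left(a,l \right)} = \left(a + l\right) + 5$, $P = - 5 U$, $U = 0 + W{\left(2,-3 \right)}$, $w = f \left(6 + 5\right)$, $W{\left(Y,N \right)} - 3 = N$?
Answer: $-10$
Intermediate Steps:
$W{\left(Y,N \right)} = 3 + N$
$w = -11$ ($w = - (6 + 5) = \left(-1\right) 11 = -11$)
$U = 0$ ($U = 0 + \left(3 - 3\right) = 0 + 0 = 0$)
$P = 0$ ($P = \left(-5\right) 0 = 0$)
$v{\left(a,l \right)} = 5 + a + l$
$2 \left(-2\right) + v{\left(P,w \right)} = 2 \left(-2\right) + \left(5 + 0 - 11\right) = -4 - 6 = -10$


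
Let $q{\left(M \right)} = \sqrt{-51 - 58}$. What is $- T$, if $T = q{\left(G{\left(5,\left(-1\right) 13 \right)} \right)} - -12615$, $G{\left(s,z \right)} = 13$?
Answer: $-12615 - i \sqrt{109} \approx -12615.0 - 10.44 i$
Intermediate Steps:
$q{\left(M \right)} = i \sqrt{109}$ ($q{\left(M \right)} = \sqrt{-109} = i \sqrt{109}$)
$T = 12615 + i \sqrt{109}$ ($T = i \sqrt{109} - -12615 = i \sqrt{109} + 12615 = 12615 + i \sqrt{109} \approx 12615.0 + 10.44 i$)
$- T = - (12615 + i \sqrt{109}) = -12615 - i \sqrt{109}$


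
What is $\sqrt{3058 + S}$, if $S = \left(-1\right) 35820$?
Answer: $i \sqrt{32762} \approx 181.0 i$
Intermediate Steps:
$S = -35820$
$\sqrt{3058 + S} = \sqrt{3058 - 35820} = \sqrt{-32762} = i \sqrt{32762}$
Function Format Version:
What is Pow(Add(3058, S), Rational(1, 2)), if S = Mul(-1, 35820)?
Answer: Mul(I, Pow(32762, Rational(1, 2))) ≈ Mul(181.00, I)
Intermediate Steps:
S = -35820
Pow(Add(3058, S), Rational(1, 2)) = Pow(Add(3058, -35820), Rational(1, 2)) = Pow(-32762, Rational(1, 2)) = Mul(I, Pow(32762, Rational(1, 2)))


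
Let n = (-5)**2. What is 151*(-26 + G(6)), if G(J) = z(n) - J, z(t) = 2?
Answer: -4530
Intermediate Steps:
n = 25
G(J) = 2 - J
151*(-26 + G(6)) = 151*(-26 + (2 - 1*6)) = 151*(-26 + (2 - 6)) = 151*(-26 - 4) = 151*(-30) = -4530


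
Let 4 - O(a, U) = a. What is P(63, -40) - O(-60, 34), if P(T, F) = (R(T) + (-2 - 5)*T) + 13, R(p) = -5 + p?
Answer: -434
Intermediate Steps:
O(a, U) = 4 - a
P(T, F) = 8 - 6*T (P(T, F) = ((-5 + T) + (-2 - 5)*T) + 13 = ((-5 + T) - 7*T) + 13 = (-5 - 6*T) + 13 = 8 - 6*T)
P(63, -40) - O(-60, 34) = (8 - 6*63) - (4 - 1*(-60)) = (8 - 378) - (4 + 60) = -370 - 1*64 = -370 - 64 = -434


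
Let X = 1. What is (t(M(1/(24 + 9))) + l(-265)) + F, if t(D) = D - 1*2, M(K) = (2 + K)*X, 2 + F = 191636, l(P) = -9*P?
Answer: 6402628/33 ≈ 1.9402e+5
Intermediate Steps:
F = 191634 (F = -2 + 191636 = 191634)
M(K) = 2 + K (M(K) = (2 + K)*1 = 2 + K)
t(D) = -2 + D (t(D) = D - 2 = -2 + D)
(t(M(1/(24 + 9))) + l(-265)) + F = ((-2 + (2 + 1/(24 + 9))) - 9*(-265)) + 191634 = ((-2 + (2 + 1/33)) + 2385) + 191634 = ((-2 + 67/33) + 2385) + 191634 = (1/33 + 2385) + 191634 = 78706/33 + 191634 = 6402628/33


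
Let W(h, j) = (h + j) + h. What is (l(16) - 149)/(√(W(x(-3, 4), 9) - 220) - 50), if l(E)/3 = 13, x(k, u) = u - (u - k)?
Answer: 500/247 + 10*I*√217/247 ≈ 2.0243 + 0.59639*I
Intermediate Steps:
x(k, u) = k (x(k, u) = u + (k - u) = k)
W(h, j) = j + 2*h
l(E) = 39 (l(E) = 3*13 = 39)
(l(16) - 149)/(√(W(x(-3, 4), 9) - 220) - 50) = (39 - 149)/(√((9 + 2*(-3)) - 220) - 50) = -110/(√((9 - 6) - 220) - 50) = -110/(√(3 - 220) - 50) = -110/(√(-217) - 50) = -110/(I*√217 - 50) = -110/(-50 + I*√217)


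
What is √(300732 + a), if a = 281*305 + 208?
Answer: √386645 ≈ 621.81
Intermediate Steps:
a = 85913 (a = 85705 + 208 = 85913)
√(300732 + a) = √(300732 + 85913) = √386645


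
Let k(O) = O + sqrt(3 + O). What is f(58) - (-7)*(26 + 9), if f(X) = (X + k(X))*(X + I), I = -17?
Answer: 5001 + 41*sqrt(61) ≈ 5321.2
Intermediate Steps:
f(X) = (-17 + X)*(sqrt(3 + X) + 2*X) (f(X) = (X + (X + sqrt(3 + X)))*(X - 17) = (sqrt(3 + X) + 2*X)*(-17 + X) = (-17 + X)*(sqrt(3 + X) + 2*X))
f(58) - (-7)*(26 + 9) = (58**2 - 34*58 - 17*sqrt(3 + 58) + 58*(58 + sqrt(3 + 58))) - (-7)*(26 + 9) = (3364 - 1972 - 17*sqrt(61) + 58*(58 + sqrt(61))) - (-7)*35 = (3364 - 1972 - 17*sqrt(61) + (3364 + 58*sqrt(61))) - 1*(-245) = (4756 + 41*sqrt(61)) + 245 = 5001 + 41*sqrt(61)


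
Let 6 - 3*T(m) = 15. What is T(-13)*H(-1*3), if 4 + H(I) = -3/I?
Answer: 9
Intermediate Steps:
H(I) = -4 - 3/I
T(m) = -3 (T(m) = 2 - ⅓*15 = 2 - 5 = -3)
T(-13)*H(-1*3) = -3*(-4 - 3/((-1*3))) = -3*(-4 - 3/(-3)) = -3*(-4 - 3*(-⅓)) = -3*(-4 + 1) = -3*(-3) = 9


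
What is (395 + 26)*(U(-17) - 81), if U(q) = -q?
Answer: -26944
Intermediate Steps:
(395 + 26)*(U(-17) - 81) = (395 + 26)*(-1*(-17) - 81) = 421*(17 - 81) = 421*(-64) = -26944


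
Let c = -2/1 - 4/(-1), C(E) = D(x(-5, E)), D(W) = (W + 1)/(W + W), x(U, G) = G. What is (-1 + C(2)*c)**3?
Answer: 1/8 ≈ 0.12500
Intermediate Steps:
D(W) = (1 + W)/(2*W) (D(W) = (1 + W)/((2*W)) = (1 + W)*(1/(2*W)) = (1 + W)/(2*W))
C(E) = (1 + E)/(2*E)
c = 2 (c = -2*1 - 4*(-1) = -2 + 4 = 2)
(-1 + C(2)*c)**3 = (-1 + ((1/2)*(1 + 2)/2)*2)**3 = (-1 + ((1/2)*(1/2)*3)*2)**3 = (-1 + (3/4)*2)**3 = (-1 + 3/2)**3 = (1/2)**3 = 1/8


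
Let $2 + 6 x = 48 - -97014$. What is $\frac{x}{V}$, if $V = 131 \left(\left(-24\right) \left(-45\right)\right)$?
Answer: $\frac{4853}{42444} \approx 0.11434$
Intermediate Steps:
$x = \frac{48530}{3}$ ($x = - \frac{1}{3} + \frac{48 - -97014}{6} = - \frac{1}{3} + \frac{48 + 97014}{6} = - \frac{1}{3} + \frac{1}{6} \cdot 97062 = - \frac{1}{3} + 16177 = \frac{48530}{3} \approx 16177.0$)
$V = 141480$ ($V = 131 \cdot 1080 = 141480$)
$\frac{x}{V} = \frac{48530}{3 \cdot 141480} = \frac{48530}{3} \cdot \frac{1}{141480} = \frac{4853}{42444}$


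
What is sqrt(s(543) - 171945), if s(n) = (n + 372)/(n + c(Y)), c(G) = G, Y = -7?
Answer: I*sqrt(12349655070)/268 ≈ 414.66*I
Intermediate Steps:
s(n) = (372 + n)/(-7 + n) (s(n) = (n + 372)/(n - 7) = (372 + n)/(-7 + n))
sqrt(s(543) - 171945) = sqrt((372 + 543)/(-7 + 543) - 171945) = sqrt(915/536 - 171945) = sqrt(-92161605/536) = I*sqrt(12349655070)/268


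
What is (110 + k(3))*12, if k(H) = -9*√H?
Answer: 1320 - 108*√3 ≈ 1132.9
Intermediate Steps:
(110 + k(3))*12 = (110 - 9*√3)*12 = 1320 - 108*√3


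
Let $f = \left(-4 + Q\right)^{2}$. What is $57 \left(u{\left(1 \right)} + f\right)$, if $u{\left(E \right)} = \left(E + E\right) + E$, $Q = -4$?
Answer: $3819$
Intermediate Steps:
$u{\left(E \right)} = 3 E$ ($u{\left(E \right)} = 2 E + E = 3 E$)
$f = 64$ ($f = \left(-4 - 4\right)^{2} = \left(-8\right)^{2} = 64$)
$57 \left(u{\left(1 \right)} + f\right) = 57 \left(3 \cdot 1 + 64\right) = 57 \left(3 + 64\right) = 57 \cdot 67 = 3819$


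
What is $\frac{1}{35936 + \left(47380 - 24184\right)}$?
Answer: $\frac{1}{59132} \approx 1.6911 \cdot 10^{-5}$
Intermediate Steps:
$\frac{1}{35936 + \left(47380 - 24184\right)} = \frac{1}{35936 + 23196} = \frac{1}{59132}$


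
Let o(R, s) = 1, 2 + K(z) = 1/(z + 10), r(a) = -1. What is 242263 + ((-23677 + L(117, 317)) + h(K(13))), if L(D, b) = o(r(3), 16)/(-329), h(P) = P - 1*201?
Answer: 1652504467/7567 ≈ 2.1838e+5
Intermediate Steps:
K(z) = -2 + 1/(10 + z) (K(z) = -2 + 1/(z + 10) = -2 + 1/(10 + z))
h(P) = -201 + P (h(P) = P - 201 = -201 + P)
L(D, b) = -1/329 (L(D, b) = 1/(-329) = 1*(-1/329) = -1/329)
242263 + ((-23677 + L(117, 317)) + h(K(13))) = 242263 + ((-23677 - 1/329) + (-201 + (-19 - 2*13)/(10 + 13))) = 242263 + (-7789734/329 + (-201 + (-19 - 26)/23)) = 242263 + (-7789734/329 + (-201 + (1/23)*(-45))) = 242263 + (-7789734/329 + (-201 - 45/23)) = 242263 + (-7789734/329 - 4668/23) = 242263 - 180699654/7567 = 1652504467/7567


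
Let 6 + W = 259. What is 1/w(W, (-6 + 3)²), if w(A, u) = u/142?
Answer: 142/9 ≈ 15.778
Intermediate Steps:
W = 253 (W = -6 + 259 = 253)
w(A, u) = u/142 (w(A, u) = u*(1/142) = u/142)
1/w(W, (-6 + 3)²) = 1/((-6 + 3)²/142) = 1/((1/142)*(-3)²) = 1/((1/142)*9) = 1/(9/142) = 142/9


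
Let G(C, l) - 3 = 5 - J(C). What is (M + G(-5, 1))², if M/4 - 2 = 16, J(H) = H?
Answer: 7225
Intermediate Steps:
G(C, l) = 8 - C (G(C, l) = 3 + (5 - C) = 8 - C)
M = 72 (M = 8 + 4*16 = 8 + 64 = 72)
(M + G(-5, 1))² = (72 + (8 - 1*(-5)))² = (72 + (8 + 5))² = (72 + 13)² = 85² = 7225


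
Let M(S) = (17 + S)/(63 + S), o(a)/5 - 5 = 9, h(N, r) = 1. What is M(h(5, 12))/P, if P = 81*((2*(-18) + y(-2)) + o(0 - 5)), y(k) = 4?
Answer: 1/10944 ≈ 9.1374e-5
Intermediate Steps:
o(a) = 70 (o(a) = 25 + 5*9 = 25 + 45 = 70)
M(S) = (17 + S)/(63 + S)
P = 3078 (P = 81*((2*(-18) + 4) + 70) = 81*((-36 + 4) + 70) = 81*(-32 + 70) = 81*38 = 3078)
M(h(5, 12))/P = ((17 + 1)/(63 + 1))/3078 = (18/64)*(1/3078) = ((1/64)*18)*(1/3078) = (9/32)*(1/3078) = 1/10944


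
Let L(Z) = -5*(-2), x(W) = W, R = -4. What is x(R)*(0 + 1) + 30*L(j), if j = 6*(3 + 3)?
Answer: 296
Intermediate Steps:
j = 36 (j = 6*6 = 36)
L(Z) = 10
x(R)*(0 + 1) + 30*L(j) = -4*(0 + 1) + 30*10 = -4*1 + 300 = -4 + 300 = 296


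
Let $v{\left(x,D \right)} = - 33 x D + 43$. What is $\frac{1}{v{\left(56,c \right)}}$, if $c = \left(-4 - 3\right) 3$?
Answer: $\frac{1}{38851} \approx 2.5739 \cdot 10^{-5}$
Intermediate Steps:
$c = -21$ ($c = \left(-7\right) 3 = -21$)
$v{\left(x,D \right)} = 43 - 33 D x$ ($v{\left(x,D \right)} = - 33 D x + 43 = 43 - 33 D x$)
$\frac{1}{v{\left(56,c \right)}} = \frac{1}{43 - \left(-693\right) 56} = \frac{1}{43 + 38808} = \frac{1}{38851}$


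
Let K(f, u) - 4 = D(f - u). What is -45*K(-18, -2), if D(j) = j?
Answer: 540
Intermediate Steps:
K(f, u) = 4 + f - u (K(f, u) = 4 + (f - u) = 4 + f - u)
-45*K(-18, -2) = -45*(4 - 18 - 1*(-2)) = -45*(4 - 18 + 2) = -45*(-12) = 540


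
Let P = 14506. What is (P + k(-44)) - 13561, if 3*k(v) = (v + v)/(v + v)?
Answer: 2836/3 ≈ 945.33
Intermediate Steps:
k(v) = 1/3 (k(v) = ((v + v)/(v + v))/3 = ((2*v)/((2*v)))/3 = ((2*v)*(1/(2*v)))/3 = (1/3)*1 = 1/3)
(P + k(-44)) - 13561 = (14506 + 1/3) - 13561 = 43519/3 - 13561 = 2836/3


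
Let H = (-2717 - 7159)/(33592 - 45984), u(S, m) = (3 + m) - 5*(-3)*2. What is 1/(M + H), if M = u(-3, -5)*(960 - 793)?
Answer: 3098/14488717 ≈ 0.00021382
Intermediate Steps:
u(S, m) = 33 + m (u(S, m) = (3 + m) + 15*2 = (3 + m) + 30 = 33 + m)
H = 2469/3098 (H = -9876/(-12392) = -9876*(-1/12392) = 2469/3098 ≈ 0.79697)
M = 4676 (M = (33 - 5)*(960 - 793) = 28*167 = 4676)
1/(M + H) = 1/(4676 + 2469/3098) = 1/(14488717/3098) = 3098/14488717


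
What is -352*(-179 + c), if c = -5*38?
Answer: 129888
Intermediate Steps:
c = -190
-352*(-179 + c) = -352*(-179 - 190) = -352*(-369) = 129888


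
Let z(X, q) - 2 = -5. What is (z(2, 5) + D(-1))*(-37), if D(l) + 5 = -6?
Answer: 518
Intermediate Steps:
z(X, q) = -3 (z(X, q) = 2 - 5 = -3)
D(l) = -11 (D(l) = -5 - 6 = -11)
(z(2, 5) + D(-1))*(-37) = (-3 - 11)*(-37) = -14*(-37) = 518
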